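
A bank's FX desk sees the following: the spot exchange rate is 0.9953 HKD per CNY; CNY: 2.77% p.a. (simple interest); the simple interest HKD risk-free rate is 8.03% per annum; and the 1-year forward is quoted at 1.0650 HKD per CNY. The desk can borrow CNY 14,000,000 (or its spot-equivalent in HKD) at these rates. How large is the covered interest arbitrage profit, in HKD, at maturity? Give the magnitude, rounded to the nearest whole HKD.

HKD 269,891

T = 1 year.
Route A — deposit CNY, sell forward: 14,000,000 × 1.027700 × 1.0650 = HKD 15,323,007.00.
Route B — convert at spot, deposit HKD: 14,000,000 × 0.9953 × 1.080300 = HKD 15,053,116.26.
The quoted forward overvalues CNY, so borrow HKD, buy CNY at spot, deposit the CNY at 2.77%, and sell the proceeds forward at 1.0650.
Arbitrage profit = |15,323,007.00 − 15,053,116.26| = HKD 269,891.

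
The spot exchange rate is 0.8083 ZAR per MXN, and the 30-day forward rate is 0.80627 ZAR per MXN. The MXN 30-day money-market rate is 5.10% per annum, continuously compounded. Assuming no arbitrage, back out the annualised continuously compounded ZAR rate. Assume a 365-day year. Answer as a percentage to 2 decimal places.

T = 30/365 years.
F/S = 0.80627/0.8083 = 0.9974886 = (growth of ZAR) / (growth of MXN).
The MXN side grows by e^(0.0510×30/365) = 1.0042006.
Hence g_ZAR = 1.0016787.
Take logs: ln 1.0016787 / (30/365) = 0.020407, so 2.04%.

2.04%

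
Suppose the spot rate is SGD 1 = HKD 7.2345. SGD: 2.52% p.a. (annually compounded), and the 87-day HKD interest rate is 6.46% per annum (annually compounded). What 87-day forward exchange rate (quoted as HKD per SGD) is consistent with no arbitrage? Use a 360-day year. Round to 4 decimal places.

T = 87/360 years.
HKD accumulates by (1 + 0.0646)^(87/360) = 1.0152431.
SGD growth factor: (1 + 0.0252)^(87/360) = 1.0060327.
CIP: F = S · (grow HKD)/(grow SGD) = 7.2345 × 1.0152431/1.0060327 = 7.300733 HKD per SGD.

7.3007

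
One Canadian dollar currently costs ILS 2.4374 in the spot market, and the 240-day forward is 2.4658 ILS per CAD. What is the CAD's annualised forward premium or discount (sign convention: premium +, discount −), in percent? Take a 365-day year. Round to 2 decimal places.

+1.77%

T = 240/365 years.
CAD trades forward at +1.16518% vs spot over the period.
×(1/T) gives 1.77% p.a.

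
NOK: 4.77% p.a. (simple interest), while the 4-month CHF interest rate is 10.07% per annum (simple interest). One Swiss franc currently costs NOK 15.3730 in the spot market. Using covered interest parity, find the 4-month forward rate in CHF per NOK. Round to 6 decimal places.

T = 4/12 years.
NOK accumulates by 1 + 0.0477×4/12 = 1.015900.
Growth of 1 CHF over T: 1 + 0.1007×4/12 = 1.0335667.
CIP: F = S · (grow NOK)/(grow CHF) = 15.373 × 1.015900/1.0335667 = 15.11023 NOK per CHF.
Quoted the other way: 1/15.11023 = 0.066180 CHF per NOK.

0.066180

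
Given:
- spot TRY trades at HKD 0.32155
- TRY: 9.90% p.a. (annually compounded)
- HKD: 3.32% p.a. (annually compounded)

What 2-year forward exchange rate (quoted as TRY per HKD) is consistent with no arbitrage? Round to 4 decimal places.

T = 2 years.
Growth of 1 HKD over T: (1 + 0.0332)^2 = 1.0675022.
TRY accumulates by (1 + 0.0990)^2 = 1.207801.
CIP: F = S · (grow HKD)/(grow TRY) = 0.32155 × 1.0675022/1.207801 = 0.2841986 HKD per TRY.
Invert for TRY per HKD: 1 / 0.2841986 = 3.5187.

3.5187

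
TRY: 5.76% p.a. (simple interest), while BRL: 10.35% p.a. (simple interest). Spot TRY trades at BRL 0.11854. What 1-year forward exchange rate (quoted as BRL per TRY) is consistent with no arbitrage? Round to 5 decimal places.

0.12368

T = 1 year.
BRL growth factor: 1 + 0.1035×1 = 1.103500.
TRY accumulates by 1 + 0.0576×1 = 1.057600.
CIP: F = S · (grow BRL)/(grow TRY) = 0.11854 × 1.103500/1.057600 = 0.1236847 BRL per TRY.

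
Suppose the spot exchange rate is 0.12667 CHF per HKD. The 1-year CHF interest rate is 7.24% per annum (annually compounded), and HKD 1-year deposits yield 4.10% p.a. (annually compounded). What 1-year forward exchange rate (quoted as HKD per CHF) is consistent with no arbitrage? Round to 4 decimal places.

7.6634

T = 1 year.
CHF accumulates by (1 + 0.0724)^1 = 1.072400.
HKD accumulates by (1 + 0.0410)^1 = 1.041000.
Forward (CHF per HKD) = 0.12667 × 1.072400 / 1.041000 = 0.1304908.
Quoted the other way: 1/0.1304908 = 7.6634 HKD per CHF.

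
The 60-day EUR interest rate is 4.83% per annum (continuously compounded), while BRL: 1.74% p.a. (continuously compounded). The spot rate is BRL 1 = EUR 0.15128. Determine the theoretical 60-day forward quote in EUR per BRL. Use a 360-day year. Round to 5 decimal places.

0.15206

T = 60/360 years.
Growth of 1 EUR over T: e^(0.0483×60/360) = 1.0080825.
BRL growth factor: e^(0.0174×60/360) = 1.0029042.
So F = 0.15128 × 1.0080825 / 1.0029042 = 0.1520611 (EUR/BRL).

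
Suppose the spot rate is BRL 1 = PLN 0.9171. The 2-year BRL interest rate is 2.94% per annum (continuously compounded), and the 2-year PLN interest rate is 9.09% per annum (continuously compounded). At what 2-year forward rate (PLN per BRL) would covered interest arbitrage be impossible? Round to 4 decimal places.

1.0371

T = 2 years.
PLN growth factor: e^(0.0909×2) = 1.1993743.
Growth of 1 BRL over T: e^(0.0294×2) = 1.0605631.
So F = 0.9171 × 1.1993743 / 1.0605631 = 1.037134 (PLN/BRL).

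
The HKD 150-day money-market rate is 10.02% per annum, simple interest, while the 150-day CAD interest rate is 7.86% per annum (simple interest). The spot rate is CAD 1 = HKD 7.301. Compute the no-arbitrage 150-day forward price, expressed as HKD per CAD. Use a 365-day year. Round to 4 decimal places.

7.3638

T = 150/365 years.
HKD growth factor: 1 + 0.1002×150/365 = 1.0411781.
CAD accumulates by 1 + 0.0786×150/365 = 1.0323014.
Forward (HKD per CAD) = 7.301 × 1.0411781 / 1.0323014 = 7.363781.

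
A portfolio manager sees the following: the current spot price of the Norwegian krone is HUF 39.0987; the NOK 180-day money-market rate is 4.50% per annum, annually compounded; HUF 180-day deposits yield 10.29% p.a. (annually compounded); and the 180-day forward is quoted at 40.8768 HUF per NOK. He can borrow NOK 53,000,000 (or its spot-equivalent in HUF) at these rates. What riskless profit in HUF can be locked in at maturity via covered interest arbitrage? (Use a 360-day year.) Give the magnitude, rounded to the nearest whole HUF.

T = 180/360 years.
Invest the NOK and cover forward: 53,000,000 × 1.022252415013 × 40.8768 = HUF 2,214,679,598.45.
Convert at spot and invest in HUF: 53,000,000 × 39.0987 × 1.050190458917 = HUF 2,176,237,329.89.
The quoted forward overvalues NOK, so borrow HUF, buy NOK at spot, deposit the NOK at 4.50%, and sell the proceeds forward at 40.8768.
The gap between the two covered legs is HUF 38,442,269.

HUF 38,442,269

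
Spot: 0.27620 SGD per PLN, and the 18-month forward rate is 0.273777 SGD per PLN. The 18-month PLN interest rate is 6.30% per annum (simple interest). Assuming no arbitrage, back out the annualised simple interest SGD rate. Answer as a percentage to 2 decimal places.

5.66%

T = 18/12 years.
CIP gives F = S · g_SGD/g_PLN, so g_SGD/g_PLN = 0.273777/0.2762 = 0.9912274.
The PLN side grows by 1 + 0.0630×18/12 = 1.094500.
Hence g_SGD = 1.0848984.
(1.0848984 − 1)/T = 0.056599, i.e. 5.66%.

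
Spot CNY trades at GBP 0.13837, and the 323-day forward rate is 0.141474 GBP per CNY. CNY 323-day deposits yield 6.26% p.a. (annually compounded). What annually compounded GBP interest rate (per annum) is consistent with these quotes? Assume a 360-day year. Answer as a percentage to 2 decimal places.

8.92%

T = 323/360 years.
CIP gives F = S · g_GBP/g_CNY, so g_GBP/g_CNY = 0.141474/0.13837 = 1.0224326.
CNY growth factor: (1 + 0.0626)^(323/360) = 1.0559895.
That pins the GBP growth at 1.0796781.
r = 1.0796781^(360/323) − 1 = 0.089201 → 8.92%.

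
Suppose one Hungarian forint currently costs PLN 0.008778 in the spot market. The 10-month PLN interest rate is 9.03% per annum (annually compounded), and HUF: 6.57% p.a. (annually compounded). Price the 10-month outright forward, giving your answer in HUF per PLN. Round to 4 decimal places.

T = 10/12 years.
Growth of 1 PLN over T: (1 + 0.0903)^(10/12) = 1.074702709.
HUF growth factor: (1 + 0.0657)^(10/12) = 1.054457641.
So F = 0.008778 × 1.074702709 / 1.054457641 = 0.00894653328 (PLN/HUF).
Invert for HUF per PLN: 1 / 0.00894653328 = 111.7751.

111.7751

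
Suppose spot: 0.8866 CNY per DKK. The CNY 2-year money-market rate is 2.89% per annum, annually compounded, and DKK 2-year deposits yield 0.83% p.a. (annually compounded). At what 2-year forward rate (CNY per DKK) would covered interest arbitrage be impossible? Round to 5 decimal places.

T = 2 years.
Growth of 1 CNY over T: (1 + 0.0289)^2 = 1.0586352.
Growth of 1 DKK over T: (1 + 0.0083)^2 = 1.0166689.
Forward (CNY per DKK) = 0.8866 × 1.0586352 / 1.0166689 = 0.9231973.

0.92320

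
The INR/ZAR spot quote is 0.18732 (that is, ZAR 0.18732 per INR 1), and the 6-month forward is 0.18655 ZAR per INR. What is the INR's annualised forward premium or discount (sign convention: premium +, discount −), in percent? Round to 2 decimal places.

T = 6/12 years.
Period premium: (0.18655 − 0.18732)/0.18732 = -0.0041106.
×(1/T) gives -0.82% p.a.

-0.82%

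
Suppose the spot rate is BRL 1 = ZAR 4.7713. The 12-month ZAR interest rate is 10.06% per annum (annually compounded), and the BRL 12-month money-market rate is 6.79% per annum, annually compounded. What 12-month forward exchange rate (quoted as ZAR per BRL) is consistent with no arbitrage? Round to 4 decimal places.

4.9174

T = 1 year.
ZAR accumulates by (1 + 0.1006)^1 = 1.100600.
Growth of 1 BRL over T: (1 + 0.0679)^1 = 1.067900.
Forward (ZAR per BRL) = 4.7713 × 1.100600 / 1.067900 = 4.917401.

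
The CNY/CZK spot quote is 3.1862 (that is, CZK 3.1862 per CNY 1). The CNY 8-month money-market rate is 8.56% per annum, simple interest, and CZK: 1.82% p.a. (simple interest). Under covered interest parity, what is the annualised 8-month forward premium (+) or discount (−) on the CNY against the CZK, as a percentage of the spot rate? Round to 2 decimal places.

T = 8/12 years.
F = S · g_CZK/g_CNY = 3.1862 × 1.0121333/1.0570667 = 3.0507622.
Annualised premium = (F − S)/S × (1/T) = (3.0507622 − 3.1862)/3.1862 ÷ (8/12) = -6.38%.

-6.38%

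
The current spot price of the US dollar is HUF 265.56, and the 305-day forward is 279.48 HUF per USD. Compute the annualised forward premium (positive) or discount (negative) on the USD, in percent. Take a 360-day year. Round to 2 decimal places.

+6.19%

T = 305/360 years.
(F − S)/S = (279.48 − 265.56)/265.56 = 0.0524175.
Per annum: 0.0524175 / (305/360) = 0.061870 = 6.19%.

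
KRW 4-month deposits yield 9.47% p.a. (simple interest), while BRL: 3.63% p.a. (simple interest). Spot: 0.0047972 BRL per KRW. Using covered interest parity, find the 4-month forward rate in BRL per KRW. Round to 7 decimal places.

0.0047067

T = 4/12 years.
BRL growth factor: 1 + 0.0363×4/12 = 1.012100.
Growth of 1 KRW over T: 1 + 0.0947×4/12 = 1.0315667.
Forward (BRL per KRW) = 0.0047972 × 1.012100 / 1.0315667 = 0.004706672.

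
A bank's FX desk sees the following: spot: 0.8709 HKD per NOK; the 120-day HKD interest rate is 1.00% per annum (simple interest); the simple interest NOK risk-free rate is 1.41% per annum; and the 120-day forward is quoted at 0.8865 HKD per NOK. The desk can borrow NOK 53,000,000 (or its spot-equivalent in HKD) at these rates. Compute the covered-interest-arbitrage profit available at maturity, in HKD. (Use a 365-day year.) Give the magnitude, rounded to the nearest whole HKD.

T = 120/365 years.
Invest the NOK and cover forward: 53,000,000 × 1.0046356164 × 0.8865 = HKD 47,202,302.12.
Convert at spot and invest in HKD: 53,000,000 × 0.8709 × 1.0032876712 = HKD 46,309,451.34.
The quoted forward overvalues NOK, so borrow HKD, buy NOK at spot, deposit the NOK at 1.41%, and sell the proceeds forward at 0.8865.
The gap between the two covered legs is HKD 892,851.

HKD 892,851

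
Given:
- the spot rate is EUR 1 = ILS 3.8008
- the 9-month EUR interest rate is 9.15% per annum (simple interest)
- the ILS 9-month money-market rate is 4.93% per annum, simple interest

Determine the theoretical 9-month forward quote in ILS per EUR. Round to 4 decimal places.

T = 9/12 years.
ILS growth factor: 1 + 0.0493×9/12 = 1.036975.
Growth of 1 EUR over T: 1 + 0.0915×9/12 = 1.068625.
So F = 3.8008 × 1.036975 / 1.068625 = 3.688230 (ILS/EUR).

3.6882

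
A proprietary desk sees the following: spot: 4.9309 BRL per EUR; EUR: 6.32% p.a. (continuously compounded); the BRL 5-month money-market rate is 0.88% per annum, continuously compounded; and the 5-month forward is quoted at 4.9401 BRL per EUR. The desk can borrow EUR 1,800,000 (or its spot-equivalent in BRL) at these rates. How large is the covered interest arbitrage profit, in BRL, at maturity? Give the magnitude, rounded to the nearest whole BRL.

BRL 221,227

T = 5/12 years.
Route A — deposit EUR, sell forward: 1,800,000 × 1.026683119 × 4.9401 = BRL 9,129,451.10.
Route B — convert at spot, deposit BRL: 1,800,000 × 4.9309 × 1.003673397 = BRL 8,908,223.68.
The quoted forward overvalues EUR, so borrow BRL, buy EUR at spot, deposit the EUR at 6.32%, and sell the proceeds forward at 4.9401.
The gap between the two covered legs is BRL 221,227.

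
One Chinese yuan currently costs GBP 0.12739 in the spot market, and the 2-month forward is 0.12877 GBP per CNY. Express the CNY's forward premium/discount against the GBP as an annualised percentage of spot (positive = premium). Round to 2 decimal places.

+6.50%

T = 2/12 years.
CNY trades forward at +1.08329% vs spot over the period.
×(1/T) gives 6.50% p.a.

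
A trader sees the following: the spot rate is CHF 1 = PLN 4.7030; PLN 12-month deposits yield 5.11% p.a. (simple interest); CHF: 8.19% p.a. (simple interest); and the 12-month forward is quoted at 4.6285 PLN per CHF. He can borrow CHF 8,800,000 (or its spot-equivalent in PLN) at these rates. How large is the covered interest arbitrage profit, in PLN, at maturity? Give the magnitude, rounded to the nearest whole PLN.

T = 1 year.
Route A — deposit CHF, sell forward: 8,800,000 × 1.081900 × 4.6285 = PLN 44,066,652.52.
Route B — convert at spot, deposit PLN: 8,800,000 × 4.7030 × 1.051100 = PLN 43,501,245.04.
The quoted forward overvalues CHF, so borrow PLN, buy CHF at spot, deposit the CHF at 8.19%, and sell the proceeds forward at 4.6285.
Arbitrage profit = |44,066,652.52 − 43,501,245.04| = PLN 565,407.

PLN 565,407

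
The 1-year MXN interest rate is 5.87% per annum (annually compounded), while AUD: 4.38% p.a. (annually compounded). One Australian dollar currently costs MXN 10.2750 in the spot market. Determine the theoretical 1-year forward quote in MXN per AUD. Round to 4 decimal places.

10.4217

T = 1 year.
MXN growth factor: (1 + 0.0587)^1 = 1.058700.
AUD accumulates by (1 + 0.0438)^1 = 1.043800.
So F = 10.275 × 1.058700 / 1.043800 = 10.421673 (MXN/AUD).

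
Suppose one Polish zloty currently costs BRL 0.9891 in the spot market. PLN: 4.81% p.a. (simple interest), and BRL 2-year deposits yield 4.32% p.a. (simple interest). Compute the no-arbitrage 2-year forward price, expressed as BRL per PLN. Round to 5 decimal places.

T = 2 years.
BRL growth factor: 1 + 0.0432×2 = 1.086400.
Growth of 1 PLN over T: 1 + 0.0481×2 = 1.096200.
Forward (BRL per PLN) = 0.9891 × 1.086400 / 1.096200 = 0.9802575.

0.98026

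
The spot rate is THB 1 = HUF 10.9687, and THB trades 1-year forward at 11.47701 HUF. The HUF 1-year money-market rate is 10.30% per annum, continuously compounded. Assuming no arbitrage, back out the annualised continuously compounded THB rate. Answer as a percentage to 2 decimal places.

5.77%

T = 1 year.
F/S = 11.47701/10.9687 = 1.0463419 = (growth of HUF) / (growth of THB).
HUF growth factor: e^(0.1030×1) = 1.1084914.
So the THB growth factor = 1.0593969.
Take logs: ln 1.0593969 / 1 = 0.057700, so 5.77%.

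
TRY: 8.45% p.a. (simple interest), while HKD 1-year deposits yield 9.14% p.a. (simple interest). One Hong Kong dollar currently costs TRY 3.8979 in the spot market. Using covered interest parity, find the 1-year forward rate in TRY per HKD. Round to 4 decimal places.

T = 1 year.
TRY accumulates by 1 + 0.0845×1 = 1.084500.
Growth of 1 HKD over T: 1 + 0.0914×1 = 1.091400.
Forward (TRY per HKD) = 3.8979 × 1.084500 / 1.091400 = 3.873257.

3.8733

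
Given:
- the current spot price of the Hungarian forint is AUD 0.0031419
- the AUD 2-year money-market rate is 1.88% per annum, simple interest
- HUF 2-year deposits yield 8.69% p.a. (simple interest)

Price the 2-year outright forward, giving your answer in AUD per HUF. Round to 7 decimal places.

T = 2 years.
Growth of 1 AUD over T: 1 + 0.0188×2 = 1.037600.
Growth of 1 HUF over T: 1 + 0.0869×2 = 1.173800.
So F = 0.0031419 × 1.037600 / 1.173800 = 0.002777335 (AUD/HUF).

0.0027773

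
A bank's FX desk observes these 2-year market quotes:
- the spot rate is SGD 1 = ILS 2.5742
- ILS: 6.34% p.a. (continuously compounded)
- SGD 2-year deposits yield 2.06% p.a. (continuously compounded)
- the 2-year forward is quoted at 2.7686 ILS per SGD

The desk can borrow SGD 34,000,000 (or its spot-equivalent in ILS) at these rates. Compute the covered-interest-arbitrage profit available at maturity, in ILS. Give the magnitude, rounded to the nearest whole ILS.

T = 2 years.
Route A — deposit SGD, sell forward: 34,000,000 × 1.0420604968 × 2.7686 = ILS 98,091,655.51.
Route B — convert at spot, deposit ILS: 34,000,000 × 2.5742 × 1.1351899571 = ILS 99,355,003.58.
The quoted forward undervalues SGD, so borrow SGD, convert to ILS at spot, deposit the ILS at 6.34%, and buy SGD forward at 2.7686 to cover the loan.
Arbitrage profit = |98,091,655.51 − 99,355,003.58| = ILS 1,263,348.

ILS 1,263,348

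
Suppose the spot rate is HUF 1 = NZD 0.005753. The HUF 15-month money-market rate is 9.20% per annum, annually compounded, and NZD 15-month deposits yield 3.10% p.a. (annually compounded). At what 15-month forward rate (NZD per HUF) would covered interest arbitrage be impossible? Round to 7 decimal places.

0.0053541

T = 15/12 years.
NZD accumulates by (1 + 0.0310)^(15/12) = 1.038899.
HUF accumulates by (1 + 0.0920)^(15/12) = 1.1162932.
Forward (NZD per HUF) = 0.005753 × 1.038899 / 1.1162932 = 0.005354136.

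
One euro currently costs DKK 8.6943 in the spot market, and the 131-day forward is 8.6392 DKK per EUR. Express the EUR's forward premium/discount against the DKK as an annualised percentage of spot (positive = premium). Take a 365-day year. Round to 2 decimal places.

-1.77%

T = 131/365 years.
EUR trades forward at -0.63375% vs spot over the period.
Per annum: -0.0063375 / (131/365) = -0.017658 = -1.77%.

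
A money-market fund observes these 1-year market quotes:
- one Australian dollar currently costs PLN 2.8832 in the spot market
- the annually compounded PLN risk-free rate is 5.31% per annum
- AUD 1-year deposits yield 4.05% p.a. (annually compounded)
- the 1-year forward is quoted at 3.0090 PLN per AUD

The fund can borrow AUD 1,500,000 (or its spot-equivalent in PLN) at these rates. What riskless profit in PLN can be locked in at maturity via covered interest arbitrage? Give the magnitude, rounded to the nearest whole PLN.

PLN 141,850

T = 1 year.
Keep in AUD, deliver into the forward: 1,500,000·1.040500·3.0090 = PLN 4,696,296.75.
Swap to PLN now, deposit: 1,500,000·2.8832·1.053100 = PLN 4,554,446.88.
The quoted forward overvalues AUD, so borrow PLN, buy AUD at spot, deposit the AUD at 4.05%, and sell the proceeds forward at 3.0090.
Profit = 4,696,296.75 − 4,554,446.88 = PLN 141,850.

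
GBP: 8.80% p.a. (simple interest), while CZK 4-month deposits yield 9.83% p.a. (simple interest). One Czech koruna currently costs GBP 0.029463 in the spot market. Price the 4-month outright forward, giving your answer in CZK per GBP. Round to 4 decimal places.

34.0541

T = 4/12 years.
Growth of 1 GBP over T: 1 + 0.0880×4/12 = 1.02933333.
CZK accumulates by 1 + 0.0983×4/12 = 1.03276667.
Forward (GBP per CZK) = 0.029463 × 1.02933333 / 1.03276667 = 0.029365053.
Quoted the other way: 1/0.029365053 = 34.0541 CZK per GBP.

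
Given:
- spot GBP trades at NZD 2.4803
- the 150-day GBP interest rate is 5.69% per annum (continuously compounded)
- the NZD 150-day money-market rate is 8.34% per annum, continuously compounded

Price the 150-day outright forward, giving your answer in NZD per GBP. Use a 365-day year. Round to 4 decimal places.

T = 150/365 years.
NZD accumulates by e^(0.0834×150/365) = 1.0348681.
GBP growth factor: e^(0.0569×150/365) = 1.0236591.
So F = 2.4803 × 1.0348681 / 1.0236591 = 2.507459 (NZD/GBP).

2.5075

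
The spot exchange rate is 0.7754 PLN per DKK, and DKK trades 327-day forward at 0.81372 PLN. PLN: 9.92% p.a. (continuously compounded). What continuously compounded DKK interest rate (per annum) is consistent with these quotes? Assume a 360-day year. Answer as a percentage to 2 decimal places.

T = 327/360 years.
F/S = 0.81372/0.7754 = 1.0494197 = (growth of PLN) / (growth of DKK).
The PLN side grows by e^(0.0992×327/360) = 1.094291.
That pins the DKK growth at 1.0427582.
r = ln(1.0427582)/(327/360) = 0.046095 → 4.61%.

4.61%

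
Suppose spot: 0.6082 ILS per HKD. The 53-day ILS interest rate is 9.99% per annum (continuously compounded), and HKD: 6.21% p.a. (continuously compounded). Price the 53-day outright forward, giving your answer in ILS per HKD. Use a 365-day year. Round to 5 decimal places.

0.61155

T = 53/365 years.
Growth of 1 ILS over T: e^(0.0999×53/365) = 1.0146118.
HKD growth factor: e^(0.0621×53/365) = 1.009058.
CIP: F = S · (grow ILS)/(grow HKD) = 0.6082 × 1.0146118/1.009058 = 0.6115475 ILS per HKD.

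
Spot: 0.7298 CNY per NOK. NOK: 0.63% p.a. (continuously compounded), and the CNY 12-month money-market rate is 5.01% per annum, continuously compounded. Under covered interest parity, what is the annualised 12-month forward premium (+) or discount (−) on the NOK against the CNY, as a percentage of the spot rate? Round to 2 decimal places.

+4.48%

T = 1 year.
No-arbitrage forward: 0.7298 × 1.0513762 / 1.0063199 = 0.7624756 CNY/NOK.
(F − S)/S ÷ T = (0.7624756 − 0.7298)/0.7298/1 = 0.044773 → 4.48%.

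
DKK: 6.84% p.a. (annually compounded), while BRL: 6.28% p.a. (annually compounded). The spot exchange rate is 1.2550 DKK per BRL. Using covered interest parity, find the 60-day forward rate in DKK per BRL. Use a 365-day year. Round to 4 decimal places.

1.2561

T = 60/365 years.
Growth of 1 DKK over T: (1 + 0.0684)^(60/365) = 1.0109353.
BRL growth factor: (1 + 0.0628)^(60/365) = 1.0100624.
So F = 1.255 × 1.0109353 / 1.0100624 = 1.256085 (DKK/BRL).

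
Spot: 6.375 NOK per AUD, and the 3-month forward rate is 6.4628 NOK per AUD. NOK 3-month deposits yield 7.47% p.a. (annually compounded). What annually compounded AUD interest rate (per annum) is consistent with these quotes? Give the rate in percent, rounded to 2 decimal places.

T = 3/12 years.
CIP gives F = S · g_NOK/g_AUD, so g_NOK/g_AUD = 6.4628/6.375 = 1.0137725.
NOK growth factor: (1 + 0.0747)^(3/12) = 1.0181736.
So the AUD growth factor = 1.0043413.
r = 1.0043413^(12/3) − 1 = 0.017479 → 1.75%.

1.75%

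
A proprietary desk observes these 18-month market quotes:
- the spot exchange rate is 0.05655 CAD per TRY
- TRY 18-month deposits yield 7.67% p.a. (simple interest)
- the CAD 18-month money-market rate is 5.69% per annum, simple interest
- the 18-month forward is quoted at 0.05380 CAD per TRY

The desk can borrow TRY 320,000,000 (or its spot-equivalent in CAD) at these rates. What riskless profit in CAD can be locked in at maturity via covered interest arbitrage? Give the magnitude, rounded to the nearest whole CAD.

T = 18/12 years.
Invest the TRY and cover forward: 320,000,000 × 1.115050 × 0.05380 = CAD 19,196,700.80.
Convert at spot and invest in CAD: 320,000,000 × 0.05655 × 1.085350 = CAD 19,640,493.60.
The quoted forward undervalues TRY, so borrow TRY, convert to CAD at spot, deposit the CAD at 5.69%, and buy TRY forward at 0.05380 to cover the loan.
Arbitrage profit = |19,196,700.80 − 19,640,493.60| = CAD 443,793.

CAD 443,793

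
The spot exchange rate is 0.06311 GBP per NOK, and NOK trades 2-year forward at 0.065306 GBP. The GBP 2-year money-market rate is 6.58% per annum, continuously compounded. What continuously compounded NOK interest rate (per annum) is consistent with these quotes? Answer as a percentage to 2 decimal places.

T = 2 years.
CIP gives F = S · g_GBP/g_NOK, so g_GBP/g_NOK = 0.065306/0.06311 = 1.0347964.
The GBP side grows by e^(0.0658×2) = 1.140652.
That pins the NOK growth at 1.1022961.
Take logs: ln 1.1022961 / 2 = 0.048698, so 4.87%.

4.87%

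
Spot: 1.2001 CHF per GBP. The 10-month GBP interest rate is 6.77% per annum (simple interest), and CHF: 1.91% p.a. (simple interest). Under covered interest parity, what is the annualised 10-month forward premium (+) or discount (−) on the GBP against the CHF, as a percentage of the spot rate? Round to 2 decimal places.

-4.60%

T = 10/12 years.
CIP forward (CHF per GBP) = 1.2001 × 1.0159167/1.0564167 = 1.1540916.
Annualised premium = (F − S)/S × (1/T) = (1.1540916 − 1.2001)/1.2001 ÷ (10/12) = -4.60%.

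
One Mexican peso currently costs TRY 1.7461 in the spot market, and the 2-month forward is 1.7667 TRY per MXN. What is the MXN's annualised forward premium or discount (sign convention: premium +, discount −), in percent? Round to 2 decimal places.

T = 2/12 years.
Period premium: (1.7667 − 1.7461)/1.7461 = 0.0117977.
Annualise by dividing by T: 0.0117977 / (2/12) = 0.070786 → 7.08%.

+7.08%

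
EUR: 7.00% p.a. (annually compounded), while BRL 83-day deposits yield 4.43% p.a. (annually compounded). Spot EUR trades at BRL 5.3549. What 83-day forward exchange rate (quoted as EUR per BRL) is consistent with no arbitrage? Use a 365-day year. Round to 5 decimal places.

0.18778

T = 83/365 years.
BRL accumulates by (1 + 0.0443)^(83/365) = 1.0099057.
EUR accumulates by (1 + 0.0700)^(83/365) = 1.0155044.
CIP: F = S · (grow BRL)/(grow EUR) = 5.3549 × 1.0099057/1.0155044 = 5.325377 BRL per EUR.
Quoted the other way: 1/5.325377 = 0.18778 EUR per BRL.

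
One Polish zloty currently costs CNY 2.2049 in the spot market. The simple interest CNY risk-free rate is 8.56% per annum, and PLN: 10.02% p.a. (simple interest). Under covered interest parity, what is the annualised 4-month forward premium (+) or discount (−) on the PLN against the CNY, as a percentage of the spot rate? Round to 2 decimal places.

-1.41%

T = 4/12 years.
CIP forward (CNY per PLN) = 2.2049 × 1.0285333/1.033400 = 2.1945162.
(F − S)/S ÷ T = (2.1945162 − 2.2049)/2.2049/(4/12) = -0.014128 → -1.41%.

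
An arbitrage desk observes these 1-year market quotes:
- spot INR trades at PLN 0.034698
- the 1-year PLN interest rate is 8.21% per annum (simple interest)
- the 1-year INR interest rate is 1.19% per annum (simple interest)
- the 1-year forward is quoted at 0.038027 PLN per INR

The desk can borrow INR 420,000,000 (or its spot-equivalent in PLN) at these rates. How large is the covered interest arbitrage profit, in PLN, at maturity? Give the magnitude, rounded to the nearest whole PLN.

PLN 391,783

T = 1 year.
Keep in INR, deliver into the forward: 420,000,000·1.011900·0.038027 = PLN 16,161,398.95.
Swap to PLN now, deposit: 420,000,000·0.034698·1.082100 = PLN 15,769,616.44.
The quoted forward overvalues INR, so borrow PLN, buy INR at spot, deposit the INR at 1.19%, and sell the proceeds forward at 0.038027.
The gap between the two covered legs is PLN 391,783.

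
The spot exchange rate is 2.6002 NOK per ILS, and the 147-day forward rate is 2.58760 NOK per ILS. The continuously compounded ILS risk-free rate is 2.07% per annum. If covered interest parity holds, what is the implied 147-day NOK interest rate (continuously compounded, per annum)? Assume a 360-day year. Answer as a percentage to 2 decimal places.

0.88%

T = 147/360 years.
CIP gives F = S · g_NOK/g_ILS, so g_NOK/g_ILS = 2.5876/2.6002 = 0.9951542.
The ILS side grows by e^(0.0207×147/360) = 1.0084883.
So the NOK growth factor = 1.0036014.
Take logs: ln 1.0036014 / (147/360) = 0.008804, so 0.88%.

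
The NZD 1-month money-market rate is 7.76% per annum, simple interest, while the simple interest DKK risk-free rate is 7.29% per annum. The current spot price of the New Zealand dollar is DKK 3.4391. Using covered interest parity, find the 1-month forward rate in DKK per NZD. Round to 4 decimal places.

T = 1/12 years.
Growth of 1 DKK over T: 1 + 0.0729×1/12 = 1.006075.
NZD accumulates by 1 + 0.0776×1/12 = 1.0064667.
So F = 3.4391 × 1.006075 / 1.0064667 = 3.437762 (DKK/NZD).

3.4378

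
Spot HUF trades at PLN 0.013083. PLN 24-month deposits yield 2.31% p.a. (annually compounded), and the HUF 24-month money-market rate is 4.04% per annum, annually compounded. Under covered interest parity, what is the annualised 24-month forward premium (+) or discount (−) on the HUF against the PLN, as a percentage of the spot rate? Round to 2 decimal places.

-1.65%

T = 2 years.
CIP forward (PLN per HUF) = 0.013083 × 1.0467336/1.0824322 = 0.012651523.
Annualised premium = (F − S)/S × (1/T) = (0.012651523 − 0.013083)/0.013083 ÷ 2 = -1.65%.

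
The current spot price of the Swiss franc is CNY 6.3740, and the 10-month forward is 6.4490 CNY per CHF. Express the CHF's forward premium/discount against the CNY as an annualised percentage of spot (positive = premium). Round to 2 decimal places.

T = 10/12 years.
Period premium: (6.4490 − 6.374)/6.374 = 0.0117666.
×(1/T) gives 1.41% p.a.

+1.41%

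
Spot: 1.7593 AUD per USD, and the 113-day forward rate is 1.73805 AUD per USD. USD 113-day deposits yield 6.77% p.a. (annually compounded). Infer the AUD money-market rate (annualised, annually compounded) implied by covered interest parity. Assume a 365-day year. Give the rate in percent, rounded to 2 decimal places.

2.66%

T = 113/365 years.
CIP gives F = S · g_AUD/g_USD, so g_AUD/g_USD = 1.73805/1.7593 = 0.9879213.
USD growth factor: (1 + 0.0677)^(113/365) = 1.0204872.
Hence g_AUD = 1.008161.
r = 1.008161^(365/113) − 1 = 0.026601 → 2.66%.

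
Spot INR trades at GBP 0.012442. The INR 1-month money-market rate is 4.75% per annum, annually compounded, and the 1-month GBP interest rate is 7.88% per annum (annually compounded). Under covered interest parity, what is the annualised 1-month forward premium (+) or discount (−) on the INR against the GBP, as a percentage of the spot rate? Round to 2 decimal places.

+2.95%

T = 1/12 years.
CIP forward (GBP per INR) = 0.012442 × 1.0063408/1.0038747 = 0.012472565.
(F − S)/S ÷ T = (0.012472565 − 0.012442)/0.012442/(1/12) = 0.029479 → 2.95%.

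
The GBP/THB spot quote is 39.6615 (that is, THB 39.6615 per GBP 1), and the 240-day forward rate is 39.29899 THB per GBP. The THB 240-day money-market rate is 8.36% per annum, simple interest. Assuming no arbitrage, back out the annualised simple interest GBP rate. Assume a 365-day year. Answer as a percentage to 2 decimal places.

9.84%

T = 240/365 years.
F/S = 39.29899/39.6615 = 0.9908599 = (growth of THB) / (growth of GBP).
The THB side grows by 1 + 0.0836×240/365 = 1.0549699.
That pins the GBP growth at 1.0647014.
r = (1.0647014 − 1)/(240/365) = 0.098400 → 9.84%.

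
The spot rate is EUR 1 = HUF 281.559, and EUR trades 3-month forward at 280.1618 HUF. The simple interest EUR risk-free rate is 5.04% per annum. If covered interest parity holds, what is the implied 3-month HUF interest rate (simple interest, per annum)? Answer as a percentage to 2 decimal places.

3.03%

T = 3/12 years.
F/S = 280.1618/281.559 = 0.9950376 = (growth of HUF) / (growth of EUR).
EUR growth factor: 1 + 0.0504×3/12 = 1.012600.
So the HUF growth factor = 1.0075751.
(1.0075751 − 1)/T = 0.030300, i.e. 3.03%.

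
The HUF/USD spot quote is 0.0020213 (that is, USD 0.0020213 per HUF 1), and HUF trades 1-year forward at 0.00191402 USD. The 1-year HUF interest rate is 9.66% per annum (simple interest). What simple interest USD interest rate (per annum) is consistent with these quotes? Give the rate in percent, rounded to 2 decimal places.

T = 1 year.
F/S = 0.00191402/0.0020213 = 0.9469252 = (growth of USD) / (growth of HUF).
The HUF side grows by 1 + 0.0966×1 = 1.096600.
Hence g_USD = 1.0383982.
(1.0383982 − 1)/T = 0.038398, i.e. 3.84%.

3.84%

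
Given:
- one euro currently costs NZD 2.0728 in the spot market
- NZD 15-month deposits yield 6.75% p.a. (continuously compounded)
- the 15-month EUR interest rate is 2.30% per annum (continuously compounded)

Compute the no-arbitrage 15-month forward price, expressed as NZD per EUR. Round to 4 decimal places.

T = 15/12 years.
Growth of 1 NZD over T: e^(0.0675×15/12) = 1.0880368.
EUR growth factor: e^(0.0230×15/12) = 1.0291673.
Forward (NZD per EUR) = 2.0728 × 1.0880368 / 1.0291673 = 2.191366.

2.1914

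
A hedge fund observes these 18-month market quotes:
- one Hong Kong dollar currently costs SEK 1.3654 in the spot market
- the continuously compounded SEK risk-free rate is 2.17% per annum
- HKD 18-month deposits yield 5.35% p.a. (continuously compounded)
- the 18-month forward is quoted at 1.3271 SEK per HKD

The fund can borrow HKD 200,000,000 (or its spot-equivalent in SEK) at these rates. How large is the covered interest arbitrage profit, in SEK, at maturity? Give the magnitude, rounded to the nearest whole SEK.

T = 18/12 years.
Route A — deposit HKD, sell forward: 200,000,000 × 1.0835579233 × 1.3271 = SEK 287,597,944.00.
Route B — convert at spot, deposit SEK: 200,000,000 × 1.3654 × 1.03308554613 = SEK 282,115,000.94.
The quoted forward overvalues HKD, so borrow SEK, buy HKD at spot, deposit the HKD at 5.35%, and sell the proceeds forward at 1.3271.
Profit = 287,597,944.00 − 282,115,000.94 = SEK 5,482,943.

SEK 5,482,943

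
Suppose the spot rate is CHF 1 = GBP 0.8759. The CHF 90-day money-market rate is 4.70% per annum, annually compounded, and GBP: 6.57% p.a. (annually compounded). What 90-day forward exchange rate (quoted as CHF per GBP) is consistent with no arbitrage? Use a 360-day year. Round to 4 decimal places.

1.1366

T = 90/360 years.
GBP accumulates by (1 + 0.0657)^(90/360) = 1.0160352.
CHF accumulates by (1 + 0.0470)^(90/360) = 1.0115484.
CIP: F = S · (grow GBP)/(grow CHF) = 0.8759 × 1.0160352/1.0115484 = 0.8797851 GBP per CHF.
Quoted the other way: 1/0.8797851 = 1.1366 CHF per GBP.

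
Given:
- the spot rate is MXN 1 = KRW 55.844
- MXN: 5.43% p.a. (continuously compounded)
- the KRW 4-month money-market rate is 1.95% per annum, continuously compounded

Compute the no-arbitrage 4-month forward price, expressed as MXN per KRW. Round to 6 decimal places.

0.018116

T = 4/12 years.
KRW accumulates by e^(0.0195×4/12) = 1.0065212.
MXN accumulates by e^(0.0543×4/12) = 1.0182648.
So F = 55.844 × 1.0065212 / 1.0182648 = 55.19995 (KRW/MXN).
Invert for MXN per KRW: 1 / 55.19995 = 0.018116.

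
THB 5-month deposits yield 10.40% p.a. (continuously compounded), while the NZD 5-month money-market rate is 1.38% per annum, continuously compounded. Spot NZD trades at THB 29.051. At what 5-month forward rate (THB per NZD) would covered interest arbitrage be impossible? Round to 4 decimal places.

30.1636

T = 5/12 years.
THB accumulates by e^(0.1040×5/12) = 1.04428593.
NZD accumulates by e^(0.0138×5/12) = 1.00576656.
Forward (THB per NZD) = 29.051 × 1.04428593 / 1.00576656 = 30.163610.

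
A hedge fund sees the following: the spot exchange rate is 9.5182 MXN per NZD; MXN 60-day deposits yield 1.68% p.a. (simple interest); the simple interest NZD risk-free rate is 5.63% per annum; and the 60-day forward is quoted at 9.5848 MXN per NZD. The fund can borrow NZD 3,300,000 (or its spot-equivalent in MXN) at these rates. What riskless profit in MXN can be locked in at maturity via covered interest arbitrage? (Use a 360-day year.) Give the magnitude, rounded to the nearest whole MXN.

T = 60/360 years.
Invest the NZD and cover forward: 3,300,000 × 1.0093833333 × 9.5848 = MXN 31,926,633.33.
Convert at spot and invest in MXN: 3,300,000 × 9.5182 × 1.002800 = MXN 31,498,008.17.
The quoted forward overvalues NZD, so borrow MXN, buy NZD at spot, deposit the NZD at 5.63%, and sell the proceeds forward at 9.5848.
The gap between the two covered legs is MXN 428,625.

MXN 428,625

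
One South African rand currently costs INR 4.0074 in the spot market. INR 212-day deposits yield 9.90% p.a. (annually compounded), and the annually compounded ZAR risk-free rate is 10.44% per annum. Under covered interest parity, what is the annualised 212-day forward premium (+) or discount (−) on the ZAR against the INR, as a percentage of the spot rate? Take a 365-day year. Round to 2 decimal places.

-0.49%

T = 212/365 years.
F = S · g_INR/g_ZAR = 4.0074 × 1.056361/1.0593727 = 3.9960073.
(F − S)/S ÷ T = (3.9960073 − 4.0074)/4.0074/(212/365) = -0.004895 → -0.49%.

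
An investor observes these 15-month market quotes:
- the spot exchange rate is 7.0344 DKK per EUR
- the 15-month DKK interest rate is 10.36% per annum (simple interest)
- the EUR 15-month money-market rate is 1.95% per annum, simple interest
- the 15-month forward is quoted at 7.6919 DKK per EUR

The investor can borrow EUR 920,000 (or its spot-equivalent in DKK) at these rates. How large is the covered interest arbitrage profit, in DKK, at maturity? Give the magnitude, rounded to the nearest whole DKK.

DKK 60,688

T = 15/12 years.
Keep in EUR, deliver into the forward: 920,000·1.024375·7.6919 = DKK 7,249,038.86.
Swap to DKK now, deposit: 920,000·7.0344·1.129500 = DKK 7,309,726.42.
The quoted forward undervalues EUR, so borrow EUR, convert to DKK at spot, deposit the DKK at 10.36%, and buy EUR forward at 7.6919 to cover the loan.
Arbitrage profit = |7,249,038.86 − 7,309,726.42| = DKK 60,688.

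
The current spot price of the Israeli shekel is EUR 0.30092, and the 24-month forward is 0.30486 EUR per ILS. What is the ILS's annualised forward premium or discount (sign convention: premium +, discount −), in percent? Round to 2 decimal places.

+0.65%

T = 2 years.
Period premium: (0.30486 − 0.30092)/0.30092 = 0.0130932.
×(1/T) gives 0.65% p.a.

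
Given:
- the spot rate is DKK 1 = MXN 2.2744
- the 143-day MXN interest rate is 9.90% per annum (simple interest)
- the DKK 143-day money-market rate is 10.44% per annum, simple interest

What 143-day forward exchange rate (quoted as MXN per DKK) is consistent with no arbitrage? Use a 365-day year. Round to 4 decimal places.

T = 143/365 years.
MXN growth factor: 1 + 0.0990×143/365 = 1.0387863.
DKK growth factor: 1 + 0.1044×143/365 = 1.0409019.
Forward (MXN per DKK) = 2.2744 × 1.0387863 / 1.0409019 = 2.269777.

2.2698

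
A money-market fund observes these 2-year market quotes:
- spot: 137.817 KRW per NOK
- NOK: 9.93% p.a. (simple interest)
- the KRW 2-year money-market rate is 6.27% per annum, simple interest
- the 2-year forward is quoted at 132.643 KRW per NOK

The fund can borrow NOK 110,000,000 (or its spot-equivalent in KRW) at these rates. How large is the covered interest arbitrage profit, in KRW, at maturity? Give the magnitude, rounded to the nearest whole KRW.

KRW 427,531,280

T = 2 years.
Keep in NOK, deliver into the forward: 110,000,000·1.198600·132.643 = KRW 17,488,448,978.00.
Swap to KRW now, deposit: 110,000,000·137.817·1.125400 = KRW 17,060,917,698.00.
The quoted forward overvalues NOK, so borrow KRW, buy NOK at spot, deposit the NOK at 9.93%, and sell the proceeds forward at 132.643.
Arbitrage profit = |17,488,448,978.00 − 17,060,917,698.00| = KRW 427,531,280.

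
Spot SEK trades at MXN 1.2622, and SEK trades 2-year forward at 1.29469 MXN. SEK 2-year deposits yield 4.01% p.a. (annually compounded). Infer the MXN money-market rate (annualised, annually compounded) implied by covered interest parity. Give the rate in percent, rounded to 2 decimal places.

T = 2 years.
F/S = 1.29469/1.2622 = 1.0257408 = (growth of MXN) / (growth of SEK).
SEK growth factor: (1 + 0.0401)^2 = 1.081808.
That pins the MXN growth at 1.1096546.
r = 1.1096546^(1/2) − 1 = 0.053401 → 5.34%.

5.34%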